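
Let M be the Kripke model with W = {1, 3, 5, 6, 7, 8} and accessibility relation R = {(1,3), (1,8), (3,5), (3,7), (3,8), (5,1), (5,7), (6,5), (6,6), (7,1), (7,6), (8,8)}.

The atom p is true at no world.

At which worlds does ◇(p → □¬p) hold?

{1, 3, 5, 6, 7, 8}

1: successors {3, 8}; p → □¬p there: 3:T, 8:T. ✓
3: successors {5, 7, 8}; p → □¬p there: 5:T, 7:T, 8:T. ✓
5: successors {1, 7}; p → □¬p there: 1:T, 7:T. ✓
6: successors {5, 6}; p → □¬p there: 5:T, 6:T. ✓
7: successors {1, 6}; p → □¬p there: 1:T, 6:T. ✓
8: successors {8}; p → □¬p there: 8:T. ✓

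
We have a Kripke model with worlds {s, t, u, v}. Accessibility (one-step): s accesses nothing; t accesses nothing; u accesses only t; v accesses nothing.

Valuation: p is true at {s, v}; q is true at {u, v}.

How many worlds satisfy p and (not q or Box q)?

2

s: p is T, not q or Box q is T. ✓
t: p is F, not q or Box q is T. ✗
u: p is F, not q or Box q is F. ✗
v: p is T, not q or Box q is T. ✓
Satisfying worlds: {s, v}.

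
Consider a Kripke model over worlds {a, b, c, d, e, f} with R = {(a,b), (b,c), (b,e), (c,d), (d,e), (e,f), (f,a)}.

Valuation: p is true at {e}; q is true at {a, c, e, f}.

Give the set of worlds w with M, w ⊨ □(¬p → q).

a: successors {b}; ¬p → q there: b:F. ✗
b: successors {c, e}; ¬p → q there: c:T, e:T. ✓
c: successors {d}; ¬p → q there: d:F. ✗
d: successors {e}; ¬p → q there: e:T. ✓
e: successors {f}; ¬p → q there: f:T. ✓
f: successors {a}; ¬p → q there: a:T. ✓

{b, d, e, f}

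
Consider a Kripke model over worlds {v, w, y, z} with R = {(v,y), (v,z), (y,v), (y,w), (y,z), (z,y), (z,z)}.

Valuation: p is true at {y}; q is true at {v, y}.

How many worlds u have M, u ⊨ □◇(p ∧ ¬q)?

1

v: successors {y, z}; ◇(p ∧ ¬q) there: y:F, z:F. ✗
w: no successors, so □◇(p ∧ ¬q) holds vacuously. ✓
y: successors {v, w, z}; ◇(p ∧ ¬q) there: v:F, w:F, z:F. ✗
z: successors {y, z}; ◇(p ∧ ¬q) there: y:F, z:F. ✗
Satisfying worlds: {w}.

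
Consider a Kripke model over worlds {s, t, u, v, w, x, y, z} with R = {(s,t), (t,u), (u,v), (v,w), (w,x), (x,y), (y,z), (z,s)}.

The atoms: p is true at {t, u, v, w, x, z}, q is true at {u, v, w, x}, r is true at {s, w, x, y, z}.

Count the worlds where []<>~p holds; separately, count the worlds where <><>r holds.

2 and 5

For []<>~p:
s: successors {t}; <>~p there: t:F. ✗
t: successors {u}; <>~p there: u:F. ✗
u: successors {v}; <>~p there: v:F. ✗
v: successors {w}; <>~p there: w:F. ✗
w: successors {x}; <>~p there: x:T. ✓
x: successors {y}; <>~p there: y:F. ✗
y: successors {z}; <>~p there: z:T. ✓
z: successors {s}; <>~p there: s:F. ✗
— 2 worlds.
For <><>r:
s: successors {t}; <>r there: t:F. ✗
t: successors {u}; <>r there: u:F. ✗
u: successors {v}; <>r there: v:T. ✓
v: successors {w}; <>r there: w:T. ✓
w: successors {x}; <>r there: x:T. ✓
x: successors {y}; <>r there: y:T. ✓
y: successors {z}; <>r there: z:T. ✓
z: successors {s}; <>r there: s:F. ✗
— 5 worlds.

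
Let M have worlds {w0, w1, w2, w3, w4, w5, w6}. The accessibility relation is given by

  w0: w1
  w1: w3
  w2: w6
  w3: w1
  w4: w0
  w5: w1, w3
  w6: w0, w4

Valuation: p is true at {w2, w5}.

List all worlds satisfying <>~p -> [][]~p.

{w0, w1, w2, w3, w4, w5, w6}

w0: <>~p is T, [][]~p is T. ✓
w1: <>~p is T, [][]~p is T. ✓
w2: <>~p is T, [][]~p is T. ✓
w3: <>~p is T, [][]~p is T. ✓
w4: <>~p is T, [][]~p is T. ✓
w5: <>~p is T, [][]~p is T. ✓
w6: <>~p is T, [][]~p is T. ✓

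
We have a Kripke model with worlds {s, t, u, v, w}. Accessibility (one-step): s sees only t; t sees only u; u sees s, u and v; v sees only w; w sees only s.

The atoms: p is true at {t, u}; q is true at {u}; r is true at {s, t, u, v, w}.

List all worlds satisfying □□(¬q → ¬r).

s: successors {t}; □(¬q → ¬r) there: t:T. ✓
t: successors {u}; □(¬q → ¬r) there: u:F. ✗
u: successors {s, u, v}; □(¬q → ¬r) there: s:F, u:F, v:F. ✗
v: successors {w}; □(¬q → ¬r) there: w:F. ✗
w: successors {s}; □(¬q → ¬r) there: s:F. ✗

{s}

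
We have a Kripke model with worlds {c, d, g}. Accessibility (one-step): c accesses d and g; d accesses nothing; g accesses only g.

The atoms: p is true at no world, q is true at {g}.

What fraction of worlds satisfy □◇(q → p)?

1/3

c: successors {d, g}; ◇(q → p) there: d:F, g:F. ✗
d: no successors, so □◇(q → p) holds vacuously. ✓
g: successors {g}; ◇(q → p) there: g:F. ✗
That's 1 of 3 worlds, so 1/3.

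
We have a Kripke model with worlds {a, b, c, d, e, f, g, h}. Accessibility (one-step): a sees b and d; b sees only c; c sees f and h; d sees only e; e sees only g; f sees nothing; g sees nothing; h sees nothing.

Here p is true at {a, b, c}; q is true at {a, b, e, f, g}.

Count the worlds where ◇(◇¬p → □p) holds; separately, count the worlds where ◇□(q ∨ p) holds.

3 and 4

For ◇(◇¬p → □p):
a: successors {b, d}; ◇¬p → □p there: b:T, d:F. ✓
b: successors {c}; ◇¬p → □p there: c:F. ✗
c: successors {f, h}; ◇¬p → □p there: f:T, h:T. ✓
d: successors {e}; ◇¬p → □p there: e:F. ✗
e: successors {g}; ◇¬p → □p there: g:T. ✓
f: no successors, so ◇(◇¬p → □p) fails. ✗
g: no successors, so ◇(◇¬p → □p) fails. ✗
h: no successors, so ◇(◇¬p → □p) fails. ✗
— 3 worlds.
For ◇□(q ∨ p):
a: successors {b, d}; □(q ∨ p) there: b:T, d:T. ✓
b: successors {c}; □(q ∨ p) there: c:F. ✗
c: successors {f, h}; □(q ∨ p) there: f:T, h:T. ✓
d: successors {e}; □(q ∨ p) there: e:T. ✓
e: successors {g}; □(q ∨ p) there: g:T. ✓
f: no successors, so ◇□(q ∨ p) fails. ✗
g: no successors, so ◇□(q ∨ p) fails. ✗
h: no successors, so ◇□(q ∨ p) fails. ✗
— 4 worlds.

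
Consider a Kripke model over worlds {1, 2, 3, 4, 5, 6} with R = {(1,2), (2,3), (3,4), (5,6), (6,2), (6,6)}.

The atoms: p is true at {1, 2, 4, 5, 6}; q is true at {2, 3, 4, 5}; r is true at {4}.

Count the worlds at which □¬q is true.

2

1: successors {2}; ¬q there: 2:F. ✗
2: successors {3}; ¬q there: 3:F. ✗
3: successors {4}; ¬q there: 4:F. ✗
4: no successors, so □¬q holds vacuously. ✓
5: successors {6}; ¬q there: 6:T. ✓
6: successors {2, 6}; ¬q there: 2:F, 6:T. ✗
Satisfying worlds: {4, 5}.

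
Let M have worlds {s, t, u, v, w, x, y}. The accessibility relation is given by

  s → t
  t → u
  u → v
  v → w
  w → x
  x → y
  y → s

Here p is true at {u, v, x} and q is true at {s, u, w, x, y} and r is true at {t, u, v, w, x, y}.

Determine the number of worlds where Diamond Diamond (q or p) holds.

6

s: successors {t}; Diamond (q or p) there: t:T. ✓
t: successors {u}; Diamond (q or p) there: u:T. ✓
u: successors {v}; Diamond (q or p) there: v:T. ✓
v: successors {w}; Diamond (q or p) there: w:T. ✓
w: successors {x}; Diamond (q or p) there: x:T. ✓
x: successors {y}; Diamond (q or p) there: y:T. ✓
y: successors {s}; Diamond (q or p) there: s:F. ✗
Satisfying worlds: {s, t, u, v, w, x}.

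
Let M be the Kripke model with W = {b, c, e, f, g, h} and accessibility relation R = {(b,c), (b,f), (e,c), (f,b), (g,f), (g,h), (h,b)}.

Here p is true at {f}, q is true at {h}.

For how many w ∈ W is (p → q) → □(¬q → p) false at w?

b: p → q is T, □(¬q → p) is F. ✗
c: p → q is T, □(¬q → p) is T. ✓
e: p → q is T, □(¬q → p) is F. ✗
f: p → q is F, □(¬q → p) is F. ✓
g: p → q is T, □(¬q → p) is T. ✓
h: p → q is T, □(¬q → p) is F. ✗
Satisfying worlds: {c, f, g}.
So (p → q) → □(¬q → p) fails at the other 3 worlds.

3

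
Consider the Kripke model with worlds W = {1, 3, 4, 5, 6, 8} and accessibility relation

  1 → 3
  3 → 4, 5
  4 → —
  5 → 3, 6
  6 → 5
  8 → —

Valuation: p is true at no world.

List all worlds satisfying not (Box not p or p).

1: Box not p or p is T. ✗
3: Box not p or p is T. ✗
4: Box not p or p is T. ✗
5: Box not p or p is T. ✗
6: Box not p or p is T. ✗
8: Box not p or p is T. ✗

∅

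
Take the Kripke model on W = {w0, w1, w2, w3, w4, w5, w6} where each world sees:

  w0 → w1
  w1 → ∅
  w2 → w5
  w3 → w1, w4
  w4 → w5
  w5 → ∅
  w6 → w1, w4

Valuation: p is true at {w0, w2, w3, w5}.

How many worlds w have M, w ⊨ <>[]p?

w0: successors {w1}; []p there: w1:T. ✓
w1: no successors, so <>[]p fails. ✗
w2: successors {w5}; []p there: w5:T. ✓
w3: successors {w1, w4}; []p there: w1:T, w4:T. ✓
w4: successors {w5}; []p there: w5:T. ✓
w5: no successors, so <>[]p fails. ✗
w6: successors {w1, w4}; []p there: w1:T, w4:T. ✓
Satisfying worlds: {w0, w2, w3, w4, w6}.

5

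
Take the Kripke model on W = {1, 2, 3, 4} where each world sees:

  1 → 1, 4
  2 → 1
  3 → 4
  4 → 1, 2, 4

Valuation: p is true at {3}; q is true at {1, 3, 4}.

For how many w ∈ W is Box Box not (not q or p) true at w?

1

1: successors {1, 4}; Box not (not q or p) there: 1:T, 4:F. ✗
2: successors {1}; Box not (not q or p) there: 1:T. ✓
3: successors {4}; Box not (not q or p) there: 4:F. ✗
4: successors {1, 2, 4}; Box not (not q or p) there: 1:T, 2:T, 4:F. ✗
Satisfying worlds: {2}.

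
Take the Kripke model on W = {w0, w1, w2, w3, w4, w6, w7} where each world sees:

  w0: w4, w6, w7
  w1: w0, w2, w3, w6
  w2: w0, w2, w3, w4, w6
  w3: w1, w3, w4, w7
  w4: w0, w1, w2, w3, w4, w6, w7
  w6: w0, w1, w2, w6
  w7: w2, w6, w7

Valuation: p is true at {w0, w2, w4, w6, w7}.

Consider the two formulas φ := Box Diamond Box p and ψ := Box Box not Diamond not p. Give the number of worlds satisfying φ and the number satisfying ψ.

7 and 0

For Box Diamond Box p:
w0: successors {w4, w6, w7}; Diamond Box p there: w4:T, w6:T, w7:T. ✓
w1: successors {w0, w2, w3, w6}; Diamond Box p there: w0:T, w2:T, w3:T, w6:T. ✓
w2: successors {w0, w2, w3, w4, w6}; Diamond Box p there: w0:T, w2:T, w3:T, w4:T, w6:T. ✓
w3: successors {w1, w3, w4, w7}; Diamond Box p there: w1:T, w3:T, w4:T, w7:T. ✓
w4: successors {w0, w1, w2, w3, w4, w6, w7}; Diamond Box p there: w0:T, w1:T, w2:T, w3:T, w4:T, w6:T, w7:T. ✓
w6: successors {w0, w1, w2, w6}; Diamond Box p there: w0:T, w1:T, w2:T, w6:T. ✓
w7: successors {w2, w6, w7}; Diamond Box p there: w2:T, w6:T, w7:T. ✓
— 7 worlds.
For Box Box not Diamond not p:
w0: successors {w4, w6, w7}; Box not Diamond not p there: w4:F, w6:F, w7:F. ✗
w1: successors {w0, w2, w3, w6}; Box not Diamond not p there: w0:F, w2:F, w3:F, w6:F. ✗
w2: successors {w0, w2, w3, w4, w6}; Box not Diamond not p there: w0:F, w2:F, w3:F, w4:F, w6:F. ✗
w3: successors {w1, w3, w4, w7}; Box not Diamond not p there: w1:F, w3:F, w4:F, w7:F. ✗
w4: successors {w0, w1, w2, w3, w4, w6, w7}; Box not Diamond not p there: w0:F, w1:F, w2:F, w3:F, w4:F, w6:F, w7:F. ✗
w6: successors {w0, w1, w2, w6}; Box not Diamond not p there: w0:F, w1:F, w2:F, w6:F. ✗
w7: successors {w2, w6, w7}; Box not Diamond not p there: w2:F, w6:F, w7:F. ✗
— 0 worlds.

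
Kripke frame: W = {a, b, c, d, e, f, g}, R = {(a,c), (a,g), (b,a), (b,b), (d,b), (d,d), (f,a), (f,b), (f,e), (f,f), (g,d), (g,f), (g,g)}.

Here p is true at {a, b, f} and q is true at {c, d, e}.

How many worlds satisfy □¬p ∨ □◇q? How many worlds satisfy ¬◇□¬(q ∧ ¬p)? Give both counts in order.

For □¬p ∨ □◇q:
a: □¬p is T, □◇q is F. ✓
b: □¬p is F, □◇q is F. ✗
c: □¬p is T, □◇q is T. ✓
d: □¬p is F, □◇q is F. ✗
e: □¬p is T, □◇q is T. ✓
f: □¬p is F, □◇q is F. ✗
g: □¬p is F, □◇q is T. ✓
— 4 worlds.
For ¬◇□¬(q ∧ ¬p):
a: ◇□¬(q ∧ ¬p) is T. ✗
b: ◇□¬(q ∧ ¬p) is T. ✗
c: ◇□¬(q ∧ ¬p) is F. ✓
d: ◇□¬(q ∧ ¬p) is T. ✗
e: ◇□¬(q ∧ ¬p) is F. ✓
f: ◇□¬(q ∧ ¬p) is T. ✗
g: ◇□¬(q ∧ ¬p) is F. ✓
— 3 worlds.

4 and 3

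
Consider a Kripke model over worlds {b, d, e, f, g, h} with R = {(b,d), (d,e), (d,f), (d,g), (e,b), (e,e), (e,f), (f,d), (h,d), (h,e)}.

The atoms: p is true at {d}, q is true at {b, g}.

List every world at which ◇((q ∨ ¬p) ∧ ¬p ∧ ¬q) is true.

{d, e, h}

b: successors {d}; (q ∨ ¬p) ∧ ¬p ∧ ¬q there: d:F. ✗
d: successors {e, f, g}; (q ∨ ¬p) ∧ ¬p ∧ ¬q there: e:T, f:T, g:F. ✓
e: successors {b, e, f}; (q ∨ ¬p) ∧ ¬p ∧ ¬q there: b:F, e:T, f:T. ✓
f: successors {d}; (q ∨ ¬p) ∧ ¬p ∧ ¬q there: d:F. ✗
g: no successors, so ◇((q ∨ ¬p) ∧ ¬p ∧ ¬q) fails. ✗
h: successors {d, e}; (q ∨ ¬p) ∧ ¬p ∧ ¬q there: d:F, e:T. ✓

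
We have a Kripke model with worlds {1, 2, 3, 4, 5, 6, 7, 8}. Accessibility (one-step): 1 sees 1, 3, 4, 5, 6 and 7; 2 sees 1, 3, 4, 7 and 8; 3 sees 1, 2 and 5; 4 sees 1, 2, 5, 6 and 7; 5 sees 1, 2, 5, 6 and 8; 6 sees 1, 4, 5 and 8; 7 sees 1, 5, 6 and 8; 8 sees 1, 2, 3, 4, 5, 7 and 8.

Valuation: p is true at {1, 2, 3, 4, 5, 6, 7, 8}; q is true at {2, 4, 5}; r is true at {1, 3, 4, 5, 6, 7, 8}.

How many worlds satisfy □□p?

8

1: successors {1, 3, 4, 5, 6, 7}; □p there: 1:T, 3:T, 4:T, 5:T, 6:T, 7:T. ✓
2: successors {1, 3, 4, 7, 8}; □p there: 1:T, 3:T, 4:T, 7:T, 8:T. ✓
3: successors {1, 2, 5}; □p there: 1:T, 2:T, 5:T. ✓
4: successors {1, 2, 5, 6, 7}; □p there: 1:T, 2:T, 5:T, 6:T, 7:T. ✓
5: successors {1, 2, 5, 6, 8}; □p there: 1:T, 2:T, 5:T, 6:T, 8:T. ✓
6: successors {1, 4, 5, 8}; □p there: 1:T, 4:T, 5:T, 8:T. ✓
7: successors {1, 5, 6, 8}; □p there: 1:T, 5:T, 6:T, 8:T. ✓
8: successors {1, 2, 3, 4, 5, 7, 8}; □p there: 1:T, 2:T, 3:T, 4:T, 5:T, 7:T, 8:T. ✓
Satisfying worlds: {1, 2, 3, 4, 5, 6, 7, 8}.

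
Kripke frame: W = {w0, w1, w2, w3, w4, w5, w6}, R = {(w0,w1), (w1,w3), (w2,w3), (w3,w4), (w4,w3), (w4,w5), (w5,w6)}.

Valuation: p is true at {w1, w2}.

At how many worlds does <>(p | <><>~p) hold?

5

w0: successors {w1}; p | <><>~p there: w1:T. ✓
w1: successors {w3}; p | <><>~p there: w3:T. ✓
w2: successors {w3}; p | <><>~p there: w3:T. ✓
w3: successors {w4}; p | <><>~p there: w4:T. ✓
w4: successors {w3, w5}; p | <><>~p there: w3:T, w5:F. ✓
w5: successors {w6}; p | <><>~p there: w6:F. ✗
w6: no successors, so <>(p | <><>~p) fails. ✗
Satisfying worlds: {w0, w1, w2, w3, w4}.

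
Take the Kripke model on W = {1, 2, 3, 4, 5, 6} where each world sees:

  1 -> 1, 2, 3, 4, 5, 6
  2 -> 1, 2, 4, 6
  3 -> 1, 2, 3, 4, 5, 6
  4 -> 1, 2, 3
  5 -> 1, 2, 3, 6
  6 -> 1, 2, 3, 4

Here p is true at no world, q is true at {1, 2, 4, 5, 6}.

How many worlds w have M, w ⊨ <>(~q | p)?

1: successors {1, 2, 3, 4, 5, 6}; ~q | p there: 1:F, 2:F, 3:T, 4:F, 5:F, 6:F. ✓
2: successors {1, 2, 4, 6}; ~q | p there: 1:F, 2:F, 4:F, 6:F. ✗
3: successors {1, 2, 3, 4, 5, 6}; ~q | p there: 1:F, 2:F, 3:T, 4:F, 5:F, 6:F. ✓
4: successors {1, 2, 3}; ~q | p there: 1:F, 2:F, 3:T. ✓
5: successors {1, 2, 3, 6}; ~q | p there: 1:F, 2:F, 3:T, 6:F. ✓
6: successors {1, 2, 3, 4}; ~q | p there: 1:F, 2:F, 3:T, 4:F. ✓
Satisfying worlds: {1, 3, 4, 5, 6}.

5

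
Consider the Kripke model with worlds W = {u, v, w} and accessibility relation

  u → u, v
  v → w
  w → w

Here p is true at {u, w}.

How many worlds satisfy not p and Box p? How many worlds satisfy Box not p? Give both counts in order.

For not p and Box p:
u: not p is F, Box p is F. ✗
v: not p is T, Box p is T. ✓
w: not p is F, Box p is T. ✗
— 1 world.
For Box not p:
u: successors {u, v}; not p there: u:F, v:T. ✗
v: successors {w}; not p there: w:F. ✗
w: successors {w}; not p there: w:F. ✗
— 0 worlds.

1 and 0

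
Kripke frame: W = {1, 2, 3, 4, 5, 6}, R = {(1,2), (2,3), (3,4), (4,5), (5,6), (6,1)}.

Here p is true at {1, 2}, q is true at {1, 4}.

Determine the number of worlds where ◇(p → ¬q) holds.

1: successors {2}; p → ¬q there: 2:T. ✓
2: successors {3}; p → ¬q there: 3:T. ✓
3: successors {4}; p → ¬q there: 4:T. ✓
4: successors {5}; p → ¬q there: 5:T. ✓
5: successors {6}; p → ¬q there: 6:T. ✓
6: successors {1}; p → ¬q there: 1:F. ✗
Satisfying worlds: {1, 2, 3, 4, 5}.

5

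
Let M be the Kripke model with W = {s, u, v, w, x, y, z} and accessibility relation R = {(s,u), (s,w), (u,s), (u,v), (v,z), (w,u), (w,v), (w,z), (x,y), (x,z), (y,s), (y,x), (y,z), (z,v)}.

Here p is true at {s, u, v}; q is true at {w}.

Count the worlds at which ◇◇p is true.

s: successors {u, w}; ◇p there: u:T, w:T. ✓
u: successors {s, v}; ◇p there: s:T, v:F. ✓
v: successors {z}; ◇p there: z:T. ✓
w: successors {u, v, z}; ◇p there: u:T, v:F, z:T. ✓
x: successors {y, z}; ◇p there: y:T, z:T. ✓
y: successors {s, x, z}; ◇p there: s:T, x:F, z:T. ✓
z: successors {v}; ◇p there: v:F. ✗
Satisfying worlds: {s, u, v, w, x, y}.

6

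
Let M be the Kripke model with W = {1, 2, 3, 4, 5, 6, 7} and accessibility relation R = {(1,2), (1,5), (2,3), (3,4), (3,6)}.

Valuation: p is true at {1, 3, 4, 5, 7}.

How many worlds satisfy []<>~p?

1: successors {2, 5}; <>~p there: 2:F, 5:F. ✗
2: successors {3}; <>~p there: 3:T. ✓
3: successors {4, 6}; <>~p there: 4:F, 6:F. ✗
4: no successors, so []<>~p holds vacuously. ✓
5: no successors, so []<>~p holds vacuously. ✓
6: no successors, so []<>~p holds vacuously. ✓
7: no successors, so []<>~p holds vacuously. ✓
Satisfying worlds: {2, 4, 5, 6, 7}.

5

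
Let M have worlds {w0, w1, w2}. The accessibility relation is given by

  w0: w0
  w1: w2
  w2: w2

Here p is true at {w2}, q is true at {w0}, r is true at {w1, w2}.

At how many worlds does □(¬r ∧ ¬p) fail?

2

w0: successors {w0}; ¬r ∧ ¬p there: w0:T. ✓
w1: successors {w2}; ¬r ∧ ¬p there: w2:F. ✗
w2: successors {w2}; ¬r ∧ ¬p there: w2:F. ✗
Satisfying worlds: {w0}.
So □(¬r ∧ ¬p) fails at the other 2 worlds.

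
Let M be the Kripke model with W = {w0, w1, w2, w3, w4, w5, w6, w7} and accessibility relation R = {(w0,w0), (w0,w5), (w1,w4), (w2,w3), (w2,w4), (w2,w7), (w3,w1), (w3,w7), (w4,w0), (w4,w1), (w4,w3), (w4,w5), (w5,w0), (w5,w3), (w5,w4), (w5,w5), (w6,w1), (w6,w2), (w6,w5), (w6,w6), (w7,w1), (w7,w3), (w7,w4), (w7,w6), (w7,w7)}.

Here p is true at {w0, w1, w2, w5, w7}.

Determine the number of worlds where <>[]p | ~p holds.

w0: <>[]p is T, ~p is F. ✓
w1: <>[]p is F, ~p is F. ✗
w2: <>[]p is T, ~p is F. ✓
w3: <>[]p is F, ~p is T. ✓
w4: <>[]p is T, ~p is T. ✓
w5: <>[]p is T, ~p is F. ✓
w6: <>[]p is F, ~p is T. ✓
w7: <>[]p is T, ~p is F. ✓
Satisfying worlds: {w0, w2, w3, w4, w5, w6, w7}.

7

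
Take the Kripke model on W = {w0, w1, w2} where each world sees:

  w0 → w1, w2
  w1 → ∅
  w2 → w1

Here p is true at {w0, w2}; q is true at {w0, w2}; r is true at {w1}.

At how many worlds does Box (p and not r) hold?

1

w0: successors {w1, w2}; p and not r there: w1:F, w2:T. ✗
w1: no successors, so Box (p and not r) holds vacuously. ✓
w2: successors {w1}; p and not r there: w1:F. ✗
Satisfying worlds: {w1}.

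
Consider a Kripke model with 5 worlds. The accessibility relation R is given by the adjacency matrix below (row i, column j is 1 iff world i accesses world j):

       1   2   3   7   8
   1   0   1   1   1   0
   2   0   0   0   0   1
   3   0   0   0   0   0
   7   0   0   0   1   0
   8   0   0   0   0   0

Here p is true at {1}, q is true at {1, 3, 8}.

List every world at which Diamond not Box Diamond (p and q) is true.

{1, 7}

1: successors {2, 3, 7}; not Box Diamond (p and q) there: 2:T, 3:F, 7:T. ✓
2: successors {8}; not Box Diamond (p and q) there: 8:F. ✗
3: no successors, so Diamond not Box Diamond (p and q) fails. ✗
7: successors {7}; not Box Diamond (p and q) there: 7:T. ✓
8: no successors, so Diamond not Box Diamond (p and q) fails. ✗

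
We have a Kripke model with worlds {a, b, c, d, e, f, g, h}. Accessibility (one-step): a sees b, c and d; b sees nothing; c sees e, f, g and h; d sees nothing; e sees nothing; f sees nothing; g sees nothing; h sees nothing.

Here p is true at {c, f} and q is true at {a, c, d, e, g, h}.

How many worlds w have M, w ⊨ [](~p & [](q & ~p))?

a: successors {b, c, d}; ~p & [](q & ~p) there: b:T, c:F, d:T. ✗
b: no successors, so [](~p & [](q & ~p)) holds vacuously. ✓
c: successors {e, f, g, h}; ~p & [](q & ~p) there: e:T, f:F, g:T, h:T. ✗
d: no successors, so [](~p & [](q & ~p)) holds vacuously. ✓
e: no successors, so [](~p & [](q & ~p)) holds vacuously. ✓
f: no successors, so [](~p & [](q & ~p)) holds vacuously. ✓
g: no successors, so [](~p & [](q & ~p)) holds vacuously. ✓
h: no successors, so [](~p & [](q & ~p)) holds vacuously. ✓
Satisfying worlds: {b, d, e, f, g, h}.

6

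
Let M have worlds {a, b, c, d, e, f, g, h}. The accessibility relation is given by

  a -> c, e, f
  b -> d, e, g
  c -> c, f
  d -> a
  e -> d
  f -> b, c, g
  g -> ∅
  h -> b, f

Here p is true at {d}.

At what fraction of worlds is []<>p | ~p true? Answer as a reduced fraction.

7/8

a: []<>p is F, ~p is T. ✓
b: []<>p is F, ~p is T. ✓
c: []<>p is F, ~p is T. ✓
d: []<>p is F, ~p is F. ✗
e: []<>p is F, ~p is T. ✓
f: []<>p is F, ~p is T. ✓
g: []<>p is T, ~p is T. ✓
h: []<>p is F, ~p is T. ✓
That's 7 of 8 worlds, so 7/8.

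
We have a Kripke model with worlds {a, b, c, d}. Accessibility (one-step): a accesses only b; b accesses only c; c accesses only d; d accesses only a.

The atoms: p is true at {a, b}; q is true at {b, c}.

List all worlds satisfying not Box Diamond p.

{a, b}

a: Box Diamond p is F. ✓
b: Box Diamond p is F. ✓
c: Box Diamond p is T. ✗
d: Box Diamond p is T. ✗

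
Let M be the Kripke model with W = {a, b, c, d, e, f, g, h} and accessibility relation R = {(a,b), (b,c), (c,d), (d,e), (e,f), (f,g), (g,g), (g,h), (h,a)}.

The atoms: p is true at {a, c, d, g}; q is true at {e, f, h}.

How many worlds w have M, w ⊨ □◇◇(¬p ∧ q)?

a: successors {b}; ◇◇(¬p ∧ q) there: b:F. ✗
b: successors {c}; ◇◇(¬p ∧ q) there: c:T. ✓
c: successors {d}; ◇◇(¬p ∧ q) there: d:T. ✓
d: successors {e}; ◇◇(¬p ∧ q) there: e:F. ✗
e: successors {f}; ◇◇(¬p ∧ q) there: f:T. ✓
f: successors {g}; ◇◇(¬p ∧ q) there: g:T. ✓
g: successors {g, h}; ◇◇(¬p ∧ q) there: g:T, h:F. ✗
h: successors {a}; ◇◇(¬p ∧ q) there: a:F. ✗
Satisfying worlds: {b, c, e, f}.

4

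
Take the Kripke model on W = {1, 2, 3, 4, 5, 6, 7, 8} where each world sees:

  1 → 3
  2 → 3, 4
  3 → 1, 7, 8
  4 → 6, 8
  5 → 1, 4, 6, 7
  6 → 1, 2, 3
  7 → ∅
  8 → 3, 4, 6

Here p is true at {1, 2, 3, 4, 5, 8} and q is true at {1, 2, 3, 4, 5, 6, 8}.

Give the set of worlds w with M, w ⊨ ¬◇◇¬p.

1: ◇◇¬p is T. ✗
2: ◇◇¬p is T. ✗
3: ◇◇¬p is T. ✗
4: ◇◇¬p is T. ✗
5: ◇◇¬p is T. ✗
6: ◇◇¬p is T. ✗
7: ◇◇¬p is F. ✓
8: ◇◇¬p is T. ✗

{7}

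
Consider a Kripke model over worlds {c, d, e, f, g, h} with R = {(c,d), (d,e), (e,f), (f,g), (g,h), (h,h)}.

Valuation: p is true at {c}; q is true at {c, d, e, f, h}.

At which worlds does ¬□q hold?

c: □q is T. ✗
d: □q is T. ✗
e: □q is T. ✗
f: □q is F. ✓
g: □q is T. ✗
h: □q is T. ✗

{f}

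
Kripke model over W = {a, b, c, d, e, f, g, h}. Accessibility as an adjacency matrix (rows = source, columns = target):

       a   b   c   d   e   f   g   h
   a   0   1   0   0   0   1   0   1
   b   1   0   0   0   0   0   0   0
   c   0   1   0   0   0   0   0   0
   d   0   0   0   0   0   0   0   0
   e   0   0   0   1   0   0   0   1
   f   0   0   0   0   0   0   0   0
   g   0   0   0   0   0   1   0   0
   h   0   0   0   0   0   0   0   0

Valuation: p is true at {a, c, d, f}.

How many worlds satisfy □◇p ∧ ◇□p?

1

a: □◇p is F, ◇□p is T. ✗
b: □◇p is T, ◇□p is F. ✗
c: □◇p is T, ◇□p is T. ✓
d: □◇p is T, ◇□p is F. ✗
e: □◇p is F, ◇□p is T. ✗
f: □◇p is T, ◇□p is F. ✗
g: □◇p is F, ◇□p is T. ✗
h: □◇p is T, ◇□p is F. ✗
Satisfying worlds: {c}.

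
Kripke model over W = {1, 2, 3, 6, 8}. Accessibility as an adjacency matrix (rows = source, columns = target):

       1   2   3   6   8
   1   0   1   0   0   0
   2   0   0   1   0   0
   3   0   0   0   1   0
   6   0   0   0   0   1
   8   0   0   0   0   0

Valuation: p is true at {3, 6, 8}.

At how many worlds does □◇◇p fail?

1: successors {2}; ◇◇p there: 2:T. ✓
2: successors {3}; ◇◇p there: 3:T. ✓
3: successors {6}; ◇◇p there: 6:F. ✗
6: successors {8}; ◇◇p there: 8:F. ✗
8: no successors, so □◇◇p holds vacuously. ✓
Satisfying worlds: {1, 2, 8}.
So □◇◇p fails at the other 2 worlds.

2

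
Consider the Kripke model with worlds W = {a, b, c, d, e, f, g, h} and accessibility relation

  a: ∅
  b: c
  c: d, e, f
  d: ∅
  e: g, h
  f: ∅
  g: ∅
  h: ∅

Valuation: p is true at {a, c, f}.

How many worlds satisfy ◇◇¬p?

2

a: no successors, so ◇◇¬p fails. ✗
b: successors {c}; ◇¬p there: c:T. ✓
c: successors {d, e, f}; ◇¬p there: d:F, e:T, f:F. ✓
d: no successors, so ◇◇¬p fails. ✗
e: successors {g, h}; ◇¬p there: g:F, h:F. ✗
f: no successors, so ◇◇¬p fails. ✗
g: no successors, so ◇◇¬p fails. ✗
h: no successors, so ◇◇¬p fails. ✗
Satisfying worlds: {b, c}.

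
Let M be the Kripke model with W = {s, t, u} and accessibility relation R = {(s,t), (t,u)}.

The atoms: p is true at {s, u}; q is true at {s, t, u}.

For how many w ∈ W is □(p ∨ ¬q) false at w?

1

s: successors {t}; p ∨ ¬q there: t:F. ✗
t: successors {u}; p ∨ ¬q there: u:T. ✓
u: no successors, so □(p ∨ ¬q) holds vacuously. ✓
Satisfying worlds: {t, u}.
So □(p ∨ ¬q) fails at the other 1 world.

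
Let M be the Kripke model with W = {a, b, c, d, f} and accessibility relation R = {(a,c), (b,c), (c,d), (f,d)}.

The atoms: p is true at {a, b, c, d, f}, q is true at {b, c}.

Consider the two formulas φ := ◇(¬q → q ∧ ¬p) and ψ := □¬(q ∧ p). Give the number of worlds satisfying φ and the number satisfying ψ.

2 and 3

For ◇(¬q → q ∧ ¬p):
a: successors {c}; ¬q → q ∧ ¬p there: c:T. ✓
b: successors {c}; ¬q → q ∧ ¬p there: c:T. ✓
c: successors {d}; ¬q → q ∧ ¬p there: d:F. ✗
d: no successors, so ◇(¬q → q ∧ ¬p) fails. ✗
f: successors {d}; ¬q → q ∧ ¬p there: d:F. ✗
— 2 worlds.
For □¬(q ∧ p):
a: successors {c}; ¬(q ∧ p) there: c:F. ✗
b: successors {c}; ¬(q ∧ p) there: c:F. ✗
c: successors {d}; ¬(q ∧ p) there: d:T. ✓
d: no successors, so □¬(q ∧ p) holds vacuously. ✓
f: successors {d}; ¬(q ∧ p) there: d:T. ✓
— 3 worlds.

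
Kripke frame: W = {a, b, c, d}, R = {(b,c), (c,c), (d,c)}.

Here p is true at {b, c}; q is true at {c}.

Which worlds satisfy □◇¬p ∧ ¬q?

a: □◇¬p is T, ¬q is T. ✓
b: □◇¬p is F, ¬q is T. ✗
c: □◇¬p is F, ¬q is F. ✗
d: □◇¬p is F, ¬q is T. ✗

{a}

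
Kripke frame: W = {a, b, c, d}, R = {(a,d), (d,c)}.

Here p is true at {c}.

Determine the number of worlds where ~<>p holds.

3

a: <>p is F. ✓
b: <>p is F. ✓
c: <>p is F. ✓
d: <>p is T. ✗
Satisfying worlds: {a, b, c}.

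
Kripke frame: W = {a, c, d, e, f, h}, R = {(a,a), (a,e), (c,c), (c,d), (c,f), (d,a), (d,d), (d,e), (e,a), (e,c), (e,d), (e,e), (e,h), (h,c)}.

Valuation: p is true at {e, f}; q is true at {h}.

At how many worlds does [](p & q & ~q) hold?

a: successors {a, e}; p & q & ~q there: a:F, e:F. ✗
c: successors {c, d, f}; p & q & ~q there: c:F, d:F, f:F. ✗
d: successors {a, d, e}; p & q & ~q there: a:F, d:F, e:F. ✗
e: successors {a, c, d, e, h}; p & q & ~q there: a:F, c:F, d:F, e:F, h:F. ✗
f: no successors, so [](p & q & ~q) holds vacuously. ✓
h: successors {c}; p & q & ~q there: c:F. ✗
Satisfying worlds: {f}.

1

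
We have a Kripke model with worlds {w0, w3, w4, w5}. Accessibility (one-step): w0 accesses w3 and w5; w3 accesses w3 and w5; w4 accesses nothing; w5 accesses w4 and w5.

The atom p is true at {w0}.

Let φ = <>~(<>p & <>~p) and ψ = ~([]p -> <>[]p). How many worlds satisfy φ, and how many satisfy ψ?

3 and 1

For <>~(<>p & <>~p):
w0: successors {w3, w5}; ~(<>p & <>~p) there: w3:T, w5:T. ✓
w3: successors {w3, w5}; ~(<>p & <>~p) there: w3:T, w5:T. ✓
w4: no successors, so <>~(<>p & <>~p) fails. ✗
w5: successors {w4, w5}; ~(<>p & <>~p) there: w4:T, w5:T. ✓
— 3 worlds.
For ~([]p -> <>[]p):
w0: []p -> <>[]p is T. ✗
w3: []p -> <>[]p is T. ✗
w4: []p -> <>[]p is F. ✓
w5: []p -> <>[]p is T. ✗
— 1 world.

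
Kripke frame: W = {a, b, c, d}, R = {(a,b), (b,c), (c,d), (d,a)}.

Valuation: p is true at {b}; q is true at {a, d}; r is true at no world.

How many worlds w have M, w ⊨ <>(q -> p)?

a: successors {b}; q -> p there: b:T. ✓
b: successors {c}; q -> p there: c:T. ✓
c: successors {d}; q -> p there: d:F. ✗
d: successors {a}; q -> p there: a:F. ✗
Satisfying worlds: {a, b}.

2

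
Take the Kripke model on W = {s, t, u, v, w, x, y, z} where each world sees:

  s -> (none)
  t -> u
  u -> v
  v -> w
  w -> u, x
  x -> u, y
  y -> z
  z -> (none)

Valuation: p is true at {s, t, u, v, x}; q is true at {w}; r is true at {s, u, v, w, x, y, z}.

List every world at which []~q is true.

s: no successors, so []~q holds vacuously. ✓
t: successors {u}; ~q there: u:T. ✓
u: successors {v}; ~q there: v:T. ✓
v: successors {w}; ~q there: w:F. ✗
w: successors {u, x}; ~q there: u:T, x:T. ✓
x: successors {u, y}; ~q there: u:T, y:T. ✓
y: successors {z}; ~q there: z:T. ✓
z: no successors, so []~q holds vacuously. ✓

{s, t, u, w, x, y, z}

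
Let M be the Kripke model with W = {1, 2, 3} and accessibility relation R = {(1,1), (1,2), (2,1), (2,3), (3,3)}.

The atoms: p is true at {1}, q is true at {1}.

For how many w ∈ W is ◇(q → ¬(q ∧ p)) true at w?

3

1: successors {1, 2}; q → ¬(q ∧ p) there: 1:F, 2:T. ✓
2: successors {1, 3}; q → ¬(q ∧ p) there: 1:F, 3:T. ✓
3: successors {3}; q → ¬(q ∧ p) there: 3:T. ✓
Satisfying worlds: {1, 2, 3}.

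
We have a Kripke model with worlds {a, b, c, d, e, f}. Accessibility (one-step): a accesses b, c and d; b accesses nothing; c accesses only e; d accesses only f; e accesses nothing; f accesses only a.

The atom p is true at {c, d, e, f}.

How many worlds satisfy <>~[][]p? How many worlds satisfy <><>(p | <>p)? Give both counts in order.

2 and 3

For <>~[][]p:
a: successors {b, c, d}; ~[][]p there: b:F, c:F, d:T. ✓
b: no successors, so <>~[][]p fails. ✗
c: successors {e}; ~[][]p there: e:F. ✗
d: successors {f}; ~[][]p there: f:T. ✓
e: no successors, so <>~[][]p fails. ✗
f: successors {a}; ~[][]p there: a:F. ✗
— 2 worlds.
For <><>(p | <>p):
a: successors {b, c, d}; <>(p | <>p) there: b:F, c:T, d:T. ✓
b: no successors, so <><>(p | <>p) fails. ✗
c: successors {e}; <>(p | <>p) there: e:F. ✗
d: successors {f}; <>(p | <>p) there: f:T. ✓
e: no successors, so <><>(p | <>p) fails. ✗
f: successors {a}; <>(p | <>p) there: a:T. ✓
— 3 worlds.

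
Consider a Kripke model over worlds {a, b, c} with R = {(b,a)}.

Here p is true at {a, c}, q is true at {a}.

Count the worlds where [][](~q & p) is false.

0

a: no successors, so [][](~q & p) holds vacuously. ✓
b: successors {a}; [](~q & p) there: a:T. ✓
c: no successors, so [][](~q & p) holds vacuously. ✓
Satisfying worlds: {a, b, c}.
So [][](~q & p) fails at the other 0 worlds.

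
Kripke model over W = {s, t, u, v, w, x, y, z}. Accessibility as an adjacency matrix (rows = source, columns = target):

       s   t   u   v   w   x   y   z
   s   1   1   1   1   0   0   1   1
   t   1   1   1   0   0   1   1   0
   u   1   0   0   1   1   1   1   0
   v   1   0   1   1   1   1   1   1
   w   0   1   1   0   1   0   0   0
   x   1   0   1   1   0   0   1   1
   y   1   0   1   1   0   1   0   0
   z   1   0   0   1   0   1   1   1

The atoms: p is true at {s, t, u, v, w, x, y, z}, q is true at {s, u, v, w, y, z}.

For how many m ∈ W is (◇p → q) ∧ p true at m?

6

s: ◇p → q is T, p is T. ✓
t: ◇p → q is F, p is T. ✗
u: ◇p → q is T, p is T. ✓
v: ◇p → q is T, p is T. ✓
w: ◇p → q is T, p is T. ✓
x: ◇p → q is F, p is T. ✗
y: ◇p → q is T, p is T. ✓
z: ◇p → q is T, p is T. ✓
Satisfying worlds: {s, u, v, w, y, z}.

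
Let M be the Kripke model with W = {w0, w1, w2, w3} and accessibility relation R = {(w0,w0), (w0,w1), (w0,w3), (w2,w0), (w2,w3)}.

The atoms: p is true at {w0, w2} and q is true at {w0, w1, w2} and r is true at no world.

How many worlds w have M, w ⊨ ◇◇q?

2

w0: successors {w0, w1, w3}; ◇q there: w0:T, w1:F, w3:F. ✓
w1: no successors, so ◇◇q fails. ✗
w2: successors {w0, w3}; ◇q there: w0:T, w3:F. ✓
w3: no successors, so ◇◇q fails. ✗
Satisfying worlds: {w0, w2}.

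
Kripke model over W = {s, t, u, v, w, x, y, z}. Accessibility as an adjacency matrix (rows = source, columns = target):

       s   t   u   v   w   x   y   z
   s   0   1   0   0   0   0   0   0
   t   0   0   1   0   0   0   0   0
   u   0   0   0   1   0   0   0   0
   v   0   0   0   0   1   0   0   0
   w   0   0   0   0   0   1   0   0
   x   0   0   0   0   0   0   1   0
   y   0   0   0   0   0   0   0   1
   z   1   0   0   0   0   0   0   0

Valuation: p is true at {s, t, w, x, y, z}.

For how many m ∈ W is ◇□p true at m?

6

s: successors {t}; □p there: t:F. ✗
t: successors {u}; □p there: u:F. ✗
u: successors {v}; □p there: v:T. ✓
v: successors {w}; □p there: w:T. ✓
w: successors {x}; □p there: x:T. ✓
x: successors {y}; □p there: y:T. ✓
y: successors {z}; □p there: z:T. ✓
z: successors {s}; □p there: s:T. ✓
Satisfying worlds: {u, v, w, x, y, z}.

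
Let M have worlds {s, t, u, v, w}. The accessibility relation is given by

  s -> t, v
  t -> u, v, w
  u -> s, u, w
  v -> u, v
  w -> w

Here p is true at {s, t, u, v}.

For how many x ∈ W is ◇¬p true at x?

s: successors {t, v}; ¬p there: t:F, v:F. ✗
t: successors {u, v, w}; ¬p there: u:F, v:F, w:T. ✓
u: successors {s, u, w}; ¬p there: s:F, u:F, w:T. ✓
v: successors {u, v}; ¬p there: u:F, v:F. ✗
w: successors {w}; ¬p there: w:T. ✓
Satisfying worlds: {t, u, w}.

3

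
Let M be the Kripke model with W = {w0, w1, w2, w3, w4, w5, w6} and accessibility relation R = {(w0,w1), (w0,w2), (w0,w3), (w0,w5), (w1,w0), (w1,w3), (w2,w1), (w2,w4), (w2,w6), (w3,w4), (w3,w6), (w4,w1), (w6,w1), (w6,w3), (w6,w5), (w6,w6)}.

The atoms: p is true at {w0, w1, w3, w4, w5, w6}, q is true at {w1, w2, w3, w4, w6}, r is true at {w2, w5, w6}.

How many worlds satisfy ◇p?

w0: successors {w1, w2, w3, w5}; p there: w1:T, w2:F, w3:T, w5:T. ✓
w1: successors {w0, w3}; p there: w0:T, w3:T. ✓
w2: successors {w1, w4, w6}; p there: w1:T, w4:T, w6:T. ✓
w3: successors {w4, w6}; p there: w4:T, w6:T. ✓
w4: successors {w1}; p there: w1:T. ✓
w5: no successors, so ◇p fails. ✗
w6: successors {w1, w3, w5, w6}; p there: w1:T, w3:T, w5:T, w6:T. ✓
Satisfying worlds: {w0, w1, w2, w3, w4, w6}.

6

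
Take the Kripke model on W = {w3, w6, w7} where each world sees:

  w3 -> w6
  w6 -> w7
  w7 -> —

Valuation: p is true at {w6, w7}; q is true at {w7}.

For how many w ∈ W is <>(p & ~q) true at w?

1

w3: successors {w6}; p & ~q there: w6:T. ✓
w6: successors {w7}; p & ~q there: w7:F. ✗
w7: no successors, so <>(p & ~q) fails. ✗
Satisfying worlds: {w3}.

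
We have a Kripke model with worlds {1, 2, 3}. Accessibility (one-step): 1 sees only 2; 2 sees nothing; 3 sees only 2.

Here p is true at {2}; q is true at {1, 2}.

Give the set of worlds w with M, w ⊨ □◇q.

{2}

1: successors {2}; ◇q there: 2:F. ✗
2: no successors, so □◇q holds vacuously. ✓
3: successors {2}; ◇q there: 2:F. ✗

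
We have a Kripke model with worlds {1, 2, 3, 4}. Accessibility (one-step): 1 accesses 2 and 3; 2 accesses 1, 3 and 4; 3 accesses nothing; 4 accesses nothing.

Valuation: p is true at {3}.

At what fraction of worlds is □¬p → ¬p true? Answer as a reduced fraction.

3/4

1: □¬p is F, ¬p is T. ✓
2: □¬p is F, ¬p is T. ✓
3: □¬p is T, ¬p is F. ✗
4: □¬p is T, ¬p is T. ✓
That's 3 of 4 worlds, so 3/4.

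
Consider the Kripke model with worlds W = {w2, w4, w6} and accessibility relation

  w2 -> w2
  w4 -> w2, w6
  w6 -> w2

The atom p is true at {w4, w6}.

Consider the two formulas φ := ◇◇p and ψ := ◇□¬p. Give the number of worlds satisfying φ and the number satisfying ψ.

For ◇◇p:
w2: successors {w2}; ◇p there: w2:F. ✗
w4: successors {w2, w6}; ◇p there: w2:F, w6:F. ✗
w6: successors {w2}; ◇p there: w2:F. ✗
— 0 worlds.
For ◇□¬p:
w2: successors {w2}; □¬p there: w2:T. ✓
w4: successors {w2, w6}; □¬p there: w2:T, w6:T. ✓
w6: successors {w2}; □¬p there: w2:T. ✓
— 3 worlds.

0 and 3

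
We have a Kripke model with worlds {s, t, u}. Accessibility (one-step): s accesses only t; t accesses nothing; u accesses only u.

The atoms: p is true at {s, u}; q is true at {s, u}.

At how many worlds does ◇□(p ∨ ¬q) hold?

2

s: successors {t}; □(p ∨ ¬q) there: t:T. ✓
t: no successors, so ◇□(p ∨ ¬q) fails. ✗
u: successors {u}; □(p ∨ ¬q) there: u:T. ✓
Satisfying worlds: {s, u}.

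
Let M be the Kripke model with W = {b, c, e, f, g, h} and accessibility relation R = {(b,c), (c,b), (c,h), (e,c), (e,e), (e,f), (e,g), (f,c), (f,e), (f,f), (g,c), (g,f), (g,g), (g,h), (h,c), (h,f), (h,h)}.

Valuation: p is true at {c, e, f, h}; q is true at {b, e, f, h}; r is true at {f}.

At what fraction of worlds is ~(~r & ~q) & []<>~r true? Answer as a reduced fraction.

b: ~(~r & ~q) is T, []<>~r is T. ✓
c: ~(~r & ~q) is F, []<>~r is T. ✗
e: ~(~r & ~q) is T, []<>~r is T. ✓
f: ~(~r & ~q) is T, []<>~r is T. ✓
g: ~(~r & ~q) is F, []<>~r is T. ✗
h: ~(~r & ~q) is T, []<>~r is T. ✓
That's 4 of 6 worlds, so 4/6 = 2/3.

2/3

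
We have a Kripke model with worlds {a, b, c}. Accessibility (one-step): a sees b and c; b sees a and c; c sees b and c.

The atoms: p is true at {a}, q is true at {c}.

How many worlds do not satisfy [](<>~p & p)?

3

a: successors {b, c}; <>~p & p there: b:F, c:F. ✗
b: successors {a, c}; <>~p & p there: a:T, c:F. ✗
c: successors {b, c}; <>~p & p there: b:F, c:F. ✗
Satisfying worlds: ∅.
So [](<>~p & p) fails at the other 3 worlds.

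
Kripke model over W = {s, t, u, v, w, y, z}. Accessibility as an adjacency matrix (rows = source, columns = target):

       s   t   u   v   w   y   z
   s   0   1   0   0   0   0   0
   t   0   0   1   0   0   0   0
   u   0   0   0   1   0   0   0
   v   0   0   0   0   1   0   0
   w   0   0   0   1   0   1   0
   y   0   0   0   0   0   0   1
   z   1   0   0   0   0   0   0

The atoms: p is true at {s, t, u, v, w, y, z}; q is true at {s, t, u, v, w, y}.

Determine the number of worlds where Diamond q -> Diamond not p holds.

1

s: Diamond q is T, Diamond not p is F. ✗
t: Diamond q is T, Diamond not p is F. ✗
u: Diamond q is T, Diamond not p is F. ✗
v: Diamond q is T, Diamond not p is F. ✗
w: Diamond q is T, Diamond not p is F. ✗
y: Diamond q is F, Diamond not p is F. ✓
z: Diamond q is T, Diamond not p is F. ✗
Satisfying worlds: {y}.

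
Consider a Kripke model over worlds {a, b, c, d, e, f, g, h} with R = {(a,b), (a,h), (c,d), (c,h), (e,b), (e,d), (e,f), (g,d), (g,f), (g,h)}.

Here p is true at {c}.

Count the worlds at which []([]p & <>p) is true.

a: successors {b, h}; []p & <>p there: b:F, h:F. ✗
b: no successors, so []([]p & <>p) holds vacuously. ✓
c: successors {d, h}; []p & <>p there: d:F, h:F. ✗
d: no successors, so []([]p & <>p) holds vacuously. ✓
e: successors {b, d, f}; []p & <>p there: b:F, d:F, f:F. ✗
f: no successors, so []([]p & <>p) holds vacuously. ✓
g: successors {d, f, h}; []p & <>p there: d:F, f:F, h:F. ✗
h: no successors, so []([]p & <>p) holds vacuously. ✓
Satisfying worlds: {b, d, f, h}.

4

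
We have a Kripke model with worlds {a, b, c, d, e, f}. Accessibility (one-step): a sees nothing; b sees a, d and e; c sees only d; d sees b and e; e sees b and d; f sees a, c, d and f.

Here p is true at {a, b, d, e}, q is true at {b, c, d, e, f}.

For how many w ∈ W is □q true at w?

4

a: no successors, so □q holds vacuously. ✓
b: successors {a, d, e}; q there: a:F, d:T, e:T. ✗
c: successors {d}; q there: d:T. ✓
d: successors {b, e}; q there: b:T, e:T. ✓
e: successors {b, d}; q there: b:T, d:T. ✓
f: successors {a, c, d, f}; q there: a:F, c:T, d:T, f:T. ✗
Satisfying worlds: {a, c, d, e}.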